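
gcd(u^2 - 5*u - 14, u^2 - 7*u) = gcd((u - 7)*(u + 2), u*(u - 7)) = u - 7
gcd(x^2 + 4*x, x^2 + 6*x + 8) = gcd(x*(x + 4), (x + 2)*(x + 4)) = x + 4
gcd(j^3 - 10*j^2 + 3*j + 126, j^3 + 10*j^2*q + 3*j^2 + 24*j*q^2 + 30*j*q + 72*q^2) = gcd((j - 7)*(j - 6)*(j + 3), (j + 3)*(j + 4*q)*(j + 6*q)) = j + 3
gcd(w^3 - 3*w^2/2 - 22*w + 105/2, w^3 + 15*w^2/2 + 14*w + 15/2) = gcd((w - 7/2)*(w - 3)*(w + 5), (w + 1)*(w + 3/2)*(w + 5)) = w + 5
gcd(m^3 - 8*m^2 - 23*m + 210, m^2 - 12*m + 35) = m - 7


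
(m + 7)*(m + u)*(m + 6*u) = m^3 + 7*m^2*u + 7*m^2 + 6*m*u^2 + 49*m*u + 42*u^2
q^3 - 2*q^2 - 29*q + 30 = (q - 6)*(q - 1)*(q + 5)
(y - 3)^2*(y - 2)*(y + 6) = y^4 - 2*y^3 - 27*y^2 + 108*y - 108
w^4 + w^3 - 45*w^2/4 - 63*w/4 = w*(w - 7/2)*(w + 3/2)*(w + 3)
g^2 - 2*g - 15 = (g - 5)*(g + 3)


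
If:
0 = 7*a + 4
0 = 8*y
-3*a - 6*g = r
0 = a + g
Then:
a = -4/7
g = 4/7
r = -12/7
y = 0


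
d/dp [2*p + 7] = 2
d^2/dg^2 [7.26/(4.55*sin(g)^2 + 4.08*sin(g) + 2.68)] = (-601.2006*sin(g)^4 - 404.32392*sin(g)^3 + 1135.061796*sin(g)^2 + 888.031584*sin(g) + 64.648848)/(4.55*sin(g)^2 + 4.08*sin(g) + 2.68)^3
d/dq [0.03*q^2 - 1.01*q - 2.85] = 0.06*q - 1.01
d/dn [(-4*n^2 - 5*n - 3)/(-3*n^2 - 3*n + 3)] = (-n^2 - 14*n - 8)/(3*(n^4 + 2*n^3 - n^2 - 2*n + 1))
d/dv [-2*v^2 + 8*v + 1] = 8 - 4*v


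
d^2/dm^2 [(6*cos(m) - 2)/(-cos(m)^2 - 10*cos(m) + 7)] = 4*(27*(1 - cos(2*m))^2*cos(m) - 34*(1 - cos(2*m))^2 + 308*cos(m) + 40*cos(2*m) + 114*cos(3*m) - 6*cos(5*m) - 648)/(20*cos(m) + cos(2*m) - 13)^3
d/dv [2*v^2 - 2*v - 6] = 4*v - 2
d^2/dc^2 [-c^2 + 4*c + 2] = -2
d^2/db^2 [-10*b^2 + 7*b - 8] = -20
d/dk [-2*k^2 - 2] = -4*k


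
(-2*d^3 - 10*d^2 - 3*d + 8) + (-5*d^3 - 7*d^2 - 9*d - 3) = -7*d^3 - 17*d^2 - 12*d + 5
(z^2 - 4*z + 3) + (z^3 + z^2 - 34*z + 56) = z^3 + 2*z^2 - 38*z + 59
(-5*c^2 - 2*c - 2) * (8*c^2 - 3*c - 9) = -40*c^4 - c^3 + 35*c^2 + 24*c + 18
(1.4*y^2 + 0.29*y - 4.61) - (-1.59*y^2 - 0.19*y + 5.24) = 2.99*y^2 + 0.48*y - 9.85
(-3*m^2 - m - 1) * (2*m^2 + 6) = -6*m^4 - 2*m^3 - 20*m^2 - 6*m - 6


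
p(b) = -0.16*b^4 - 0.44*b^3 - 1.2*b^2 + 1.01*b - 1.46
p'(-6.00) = 106.13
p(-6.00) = -163.04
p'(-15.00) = 1900.01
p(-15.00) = -6901.61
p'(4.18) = -78.83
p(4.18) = -99.19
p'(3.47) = -49.95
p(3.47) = -53.99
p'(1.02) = -3.49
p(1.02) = -2.32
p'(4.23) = -81.20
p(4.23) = -103.19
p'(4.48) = -93.78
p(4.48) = -125.03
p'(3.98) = -69.80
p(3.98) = -84.34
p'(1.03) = -3.56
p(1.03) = -2.35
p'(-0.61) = 2.13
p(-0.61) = -2.44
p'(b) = -0.64*b^3 - 1.32*b^2 - 2.4*b + 1.01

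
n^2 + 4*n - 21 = (n - 3)*(n + 7)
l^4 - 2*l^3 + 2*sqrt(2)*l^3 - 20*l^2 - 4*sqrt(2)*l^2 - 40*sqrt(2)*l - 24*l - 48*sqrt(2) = (l - 6)*(l + 2)^2*(l + 2*sqrt(2))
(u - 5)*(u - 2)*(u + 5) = u^3 - 2*u^2 - 25*u + 50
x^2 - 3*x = x*(x - 3)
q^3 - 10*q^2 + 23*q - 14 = (q - 7)*(q - 2)*(q - 1)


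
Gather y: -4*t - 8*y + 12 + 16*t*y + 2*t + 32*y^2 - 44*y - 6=-2*t + 32*y^2 + y*(16*t - 52) + 6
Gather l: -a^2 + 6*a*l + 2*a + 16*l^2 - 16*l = -a^2 + 2*a + 16*l^2 + l*(6*a - 16)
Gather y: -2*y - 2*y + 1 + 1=2 - 4*y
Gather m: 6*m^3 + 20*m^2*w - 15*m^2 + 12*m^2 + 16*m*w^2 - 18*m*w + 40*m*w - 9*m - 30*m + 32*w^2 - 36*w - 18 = 6*m^3 + m^2*(20*w - 3) + m*(16*w^2 + 22*w - 39) + 32*w^2 - 36*w - 18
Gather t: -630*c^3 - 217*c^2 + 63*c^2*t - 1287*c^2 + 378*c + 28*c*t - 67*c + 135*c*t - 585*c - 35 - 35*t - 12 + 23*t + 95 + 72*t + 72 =-630*c^3 - 1504*c^2 - 274*c + t*(63*c^2 + 163*c + 60) + 120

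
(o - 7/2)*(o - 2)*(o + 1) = o^3 - 9*o^2/2 + 3*o/2 + 7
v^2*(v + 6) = v^3 + 6*v^2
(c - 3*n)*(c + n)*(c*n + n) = c^3*n - 2*c^2*n^2 + c^2*n - 3*c*n^3 - 2*c*n^2 - 3*n^3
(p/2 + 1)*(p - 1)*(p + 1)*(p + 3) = p^4/2 + 5*p^3/2 + 5*p^2/2 - 5*p/2 - 3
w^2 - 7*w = w*(w - 7)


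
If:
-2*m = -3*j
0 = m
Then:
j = 0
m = 0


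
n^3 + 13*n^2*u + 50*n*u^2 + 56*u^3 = (n + 2*u)*(n + 4*u)*(n + 7*u)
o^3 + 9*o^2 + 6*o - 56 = (o - 2)*(o + 4)*(o + 7)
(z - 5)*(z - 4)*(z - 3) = z^3 - 12*z^2 + 47*z - 60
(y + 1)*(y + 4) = y^2 + 5*y + 4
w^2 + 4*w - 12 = (w - 2)*(w + 6)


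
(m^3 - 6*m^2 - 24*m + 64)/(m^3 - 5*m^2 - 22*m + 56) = (m - 8)/(m - 7)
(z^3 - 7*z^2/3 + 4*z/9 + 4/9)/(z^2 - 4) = (z^2 - z/3 - 2/9)/(z + 2)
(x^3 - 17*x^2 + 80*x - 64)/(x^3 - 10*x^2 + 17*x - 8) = (x - 8)/(x - 1)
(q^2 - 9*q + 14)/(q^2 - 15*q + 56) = (q - 2)/(q - 8)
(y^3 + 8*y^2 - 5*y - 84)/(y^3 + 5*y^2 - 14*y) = (y^2 + y - 12)/(y*(y - 2))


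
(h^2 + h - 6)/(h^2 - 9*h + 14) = (h + 3)/(h - 7)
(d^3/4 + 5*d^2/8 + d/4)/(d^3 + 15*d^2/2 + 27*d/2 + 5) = d/(4*(d + 5))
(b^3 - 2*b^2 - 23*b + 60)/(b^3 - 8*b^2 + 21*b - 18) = (b^2 + b - 20)/(b^2 - 5*b + 6)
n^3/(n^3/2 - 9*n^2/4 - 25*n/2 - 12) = 4*n^3/(2*n^3 - 9*n^2 - 50*n - 48)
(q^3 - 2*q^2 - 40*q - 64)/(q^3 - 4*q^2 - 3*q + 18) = (q^2 - 4*q - 32)/(q^2 - 6*q + 9)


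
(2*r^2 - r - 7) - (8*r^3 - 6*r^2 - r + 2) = -8*r^3 + 8*r^2 - 9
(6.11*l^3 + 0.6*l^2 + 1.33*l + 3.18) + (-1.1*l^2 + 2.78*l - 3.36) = 6.11*l^3 - 0.5*l^2 + 4.11*l - 0.18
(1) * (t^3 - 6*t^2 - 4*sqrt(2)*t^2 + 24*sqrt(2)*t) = t^3 - 6*t^2 - 4*sqrt(2)*t^2 + 24*sqrt(2)*t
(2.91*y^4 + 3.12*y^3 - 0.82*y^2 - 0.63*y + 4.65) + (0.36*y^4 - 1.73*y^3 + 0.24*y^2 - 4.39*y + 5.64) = 3.27*y^4 + 1.39*y^3 - 0.58*y^2 - 5.02*y + 10.29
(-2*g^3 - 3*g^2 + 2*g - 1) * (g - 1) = -2*g^4 - g^3 + 5*g^2 - 3*g + 1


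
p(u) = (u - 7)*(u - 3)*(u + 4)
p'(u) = (u - 7)*(u - 3) + (u - 7)*(u + 4) + (u - 3)*(u + 4)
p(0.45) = 74.33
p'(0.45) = -23.79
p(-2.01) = 89.83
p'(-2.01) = 17.24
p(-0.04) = 84.75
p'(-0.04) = -18.52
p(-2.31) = 83.55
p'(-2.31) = 24.73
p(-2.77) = 69.34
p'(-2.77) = 37.26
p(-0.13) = 86.37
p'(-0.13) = -17.39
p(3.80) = -19.97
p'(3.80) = -21.28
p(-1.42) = 96.02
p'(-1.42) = 4.09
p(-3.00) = 60.00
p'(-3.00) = 44.00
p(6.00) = -30.00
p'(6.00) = 17.00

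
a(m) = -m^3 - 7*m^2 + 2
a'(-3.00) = 15.00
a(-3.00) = -34.00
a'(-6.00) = -24.00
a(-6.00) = -34.00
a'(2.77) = -61.80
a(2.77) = -72.96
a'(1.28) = -22.84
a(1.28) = -11.57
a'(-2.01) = 16.02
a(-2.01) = -18.16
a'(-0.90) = 10.17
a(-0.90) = -2.94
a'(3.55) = -87.51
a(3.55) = -130.96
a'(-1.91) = 15.80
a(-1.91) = -16.57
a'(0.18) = -2.62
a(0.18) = 1.77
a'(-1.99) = 15.98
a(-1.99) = -17.84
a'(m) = -3*m^2 - 14*m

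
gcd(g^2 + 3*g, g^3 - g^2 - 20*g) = g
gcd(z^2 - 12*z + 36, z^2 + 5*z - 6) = 1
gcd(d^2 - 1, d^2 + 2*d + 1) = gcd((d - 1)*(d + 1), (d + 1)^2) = d + 1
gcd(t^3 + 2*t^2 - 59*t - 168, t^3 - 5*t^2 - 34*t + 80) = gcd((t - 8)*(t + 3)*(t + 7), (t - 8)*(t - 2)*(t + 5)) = t - 8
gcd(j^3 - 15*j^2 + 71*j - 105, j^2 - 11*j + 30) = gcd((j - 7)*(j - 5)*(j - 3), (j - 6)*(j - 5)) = j - 5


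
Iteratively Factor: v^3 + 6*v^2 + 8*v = (v)*(v^2 + 6*v + 8) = v*(v + 4)*(v + 2)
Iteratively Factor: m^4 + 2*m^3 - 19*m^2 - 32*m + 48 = (m - 1)*(m^3 + 3*m^2 - 16*m - 48) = (m - 1)*(m + 3)*(m^2 - 16) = (m - 4)*(m - 1)*(m + 3)*(m + 4)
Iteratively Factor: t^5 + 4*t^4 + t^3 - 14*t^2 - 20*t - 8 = (t + 2)*(t^4 + 2*t^3 - 3*t^2 - 8*t - 4) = (t + 2)^2*(t^3 - 3*t - 2) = (t + 1)*(t + 2)^2*(t^2 - t - 2) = (t - 2)*(t + 1)*(t + 2)^2*(t + 1)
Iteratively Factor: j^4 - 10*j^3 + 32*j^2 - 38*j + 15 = (j - 1)*(j^3 - 9*j^2 + 23*j - 15) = (j - 1)^2*(j^2 - 8*j + 15) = (j - 3)*(j - 1)^2*(j - 5)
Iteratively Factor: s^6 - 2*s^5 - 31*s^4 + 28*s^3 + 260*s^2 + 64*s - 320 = (s - 5)*(s^5 + 3*s^4 - 16*s^3 - 52*s^2 + 64) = (s - 5)*(s + 4)*(s^4 - s^3 - 12*s^2 - 4*s + 16) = (s - 5)*(s - 4)*(s + 4)*(s^3 + 3*s^2 - 4) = (s - 5)*(s - 4)*(s + 2)*(s + 4)*(s^2 + s - 2) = (s - 5)*(s - 4)*(s - 1)*(s + 2)*(s + 4)*(s + 2)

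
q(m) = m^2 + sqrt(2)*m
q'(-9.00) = -16.59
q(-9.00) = 68.27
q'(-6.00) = -10.59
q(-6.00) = 27.51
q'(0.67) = 2.75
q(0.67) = 1.40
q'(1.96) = 5.33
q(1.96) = 6.61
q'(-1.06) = -0.71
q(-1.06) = -0.38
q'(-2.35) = -3.29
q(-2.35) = 2.20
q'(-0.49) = 0.43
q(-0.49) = -0.45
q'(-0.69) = 0.03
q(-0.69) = -0.50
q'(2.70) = 6.81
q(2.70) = 11.11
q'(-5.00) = -8.59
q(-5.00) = 17.93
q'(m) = 2*m + sqrt(2)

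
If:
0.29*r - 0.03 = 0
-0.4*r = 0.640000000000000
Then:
No Solution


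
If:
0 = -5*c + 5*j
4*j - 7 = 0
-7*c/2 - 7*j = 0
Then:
No Solution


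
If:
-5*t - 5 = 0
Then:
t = -1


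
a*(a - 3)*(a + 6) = a^3 + 3*a^2 - 18*a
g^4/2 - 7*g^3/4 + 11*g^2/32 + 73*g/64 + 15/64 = (g/2 + 1/4)*(g - 3)*(g - 5/4)*(g + 1/4)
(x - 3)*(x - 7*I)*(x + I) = x^3 - 3*x^2 - 6*I*x^2 + 7*x + 18*I*x - 21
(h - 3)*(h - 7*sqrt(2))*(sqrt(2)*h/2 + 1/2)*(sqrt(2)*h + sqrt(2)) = h^4 - 13*sqrt(2)*h^3/2 - 2*h^3 - 10*h^2 + 13*sqrt(2)*h^2 + 14*h + 39*sqrt(2)*h/2 + 21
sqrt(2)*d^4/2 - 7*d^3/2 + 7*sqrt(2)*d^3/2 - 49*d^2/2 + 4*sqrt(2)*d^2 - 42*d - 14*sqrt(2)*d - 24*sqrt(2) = (d + 3)*(d + 4)*(d - 4*sqrt(2))*(sqrt(2)*d/2 + 1/2)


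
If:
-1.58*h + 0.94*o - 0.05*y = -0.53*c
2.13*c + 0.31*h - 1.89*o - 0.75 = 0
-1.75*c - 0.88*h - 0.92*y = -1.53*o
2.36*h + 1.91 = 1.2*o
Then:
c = -1.66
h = -2.14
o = -2.62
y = 0.85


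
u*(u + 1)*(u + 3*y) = u^3 + 3*u^2*y + u^2 + 3*u*y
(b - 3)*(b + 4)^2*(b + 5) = b^4 + 10*b^3 + 17*b^2 - 88*b - 240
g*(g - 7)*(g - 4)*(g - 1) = g^4 - 12*g^3 + 39*g^2 - 28*g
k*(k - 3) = k^2 - 3*k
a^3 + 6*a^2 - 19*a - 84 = (a - 4)*(a + 3)*(a + 7)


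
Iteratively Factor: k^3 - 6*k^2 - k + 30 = (k + 2)*(k^2 - 8*k + 15) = (k - 3)*(k + 2)*(k - 5)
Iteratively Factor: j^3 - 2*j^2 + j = (j - 1)*(j^2 - j) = (j - 1)^2*(j)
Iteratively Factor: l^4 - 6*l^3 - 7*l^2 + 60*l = (l - 5)*(l^3 - l^2 - 12*l) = (l - 5)*(l + 3)*(l^2 - 4*l) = (l - 5)*(l - 4)*(l + 3)*(l)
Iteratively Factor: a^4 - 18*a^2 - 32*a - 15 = (a + 3)*(a^3 - 3*a^2 - 9*a - 5) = (a + 1)*(a + 3)*(a^2 - 4*a - 5) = (a + 1)^2*(a + 3)*(a - 5)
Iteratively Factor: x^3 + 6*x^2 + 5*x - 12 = (x + 4)*(x^2 + 2*x - 3) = (x + 3)*(x + 4)*(x - 1)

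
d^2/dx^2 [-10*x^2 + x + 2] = -20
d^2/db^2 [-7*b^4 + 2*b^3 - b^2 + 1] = -84*b^2 + 12*b - 2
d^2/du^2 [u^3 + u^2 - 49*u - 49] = 6*u + 2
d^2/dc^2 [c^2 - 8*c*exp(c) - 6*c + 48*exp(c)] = -8*c*exp(c) + 32*exp(c) + 2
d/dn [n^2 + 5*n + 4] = 2*n + 5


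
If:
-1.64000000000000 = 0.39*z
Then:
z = -4.21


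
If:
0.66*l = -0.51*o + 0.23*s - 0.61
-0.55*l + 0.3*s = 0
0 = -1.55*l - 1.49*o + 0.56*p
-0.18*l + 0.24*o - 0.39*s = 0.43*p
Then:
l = 0.65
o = -1.50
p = -2.19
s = 1.19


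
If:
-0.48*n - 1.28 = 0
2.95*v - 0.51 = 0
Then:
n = -2.67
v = 0.17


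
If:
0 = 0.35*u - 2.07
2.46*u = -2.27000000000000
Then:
No Solution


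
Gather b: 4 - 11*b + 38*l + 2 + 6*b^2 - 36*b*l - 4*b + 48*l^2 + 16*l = 6*b^2 + b*(-36*l - 15) + 48*l^2 + 54*l + 6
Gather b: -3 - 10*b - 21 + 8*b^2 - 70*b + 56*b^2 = 64*b^2 - 80*b - 24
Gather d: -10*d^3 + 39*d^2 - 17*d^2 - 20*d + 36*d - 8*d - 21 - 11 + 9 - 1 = -10*d^3 + 22*d^2 + 8*d - 24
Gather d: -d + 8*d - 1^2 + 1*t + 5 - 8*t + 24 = 7*d - 7*t + 28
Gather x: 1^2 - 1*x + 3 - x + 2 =6 - 2*x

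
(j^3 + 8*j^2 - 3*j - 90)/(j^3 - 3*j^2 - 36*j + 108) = (j + 5)/(j - 6)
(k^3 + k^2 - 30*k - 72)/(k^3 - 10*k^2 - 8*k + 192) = (k + 3)/(k - 8)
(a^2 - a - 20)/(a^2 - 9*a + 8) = (a^2 - a - 20)/(a^2 - 9*a + 8)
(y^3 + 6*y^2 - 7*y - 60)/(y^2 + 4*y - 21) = (y^2 + 9*y + 20)/(y + 7)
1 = 1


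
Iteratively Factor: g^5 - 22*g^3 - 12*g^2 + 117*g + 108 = (g + 1)*(g^4 - g^3 - 21*g^2 + 9*g + 108) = (g - 4)*(g + 1)*(g^3 + 3*g^2 - 9*g - 27) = (g - 4)*(g - 3)*(g + 1)*(g^2 + 6*g + 9) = (g - 4)*(g - 3)*(g + 1)*(g + 3)*(g + 3)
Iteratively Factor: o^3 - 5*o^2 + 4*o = (o - 4)*(o^2 - o) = o*(o - 4)*(o - 1)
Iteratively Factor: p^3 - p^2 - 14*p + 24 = (p - 2)*(p^2 + p - 12) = (p - 3)*(p - 2)*(p + 4)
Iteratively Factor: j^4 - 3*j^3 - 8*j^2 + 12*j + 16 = (j + 2)*(j^3 - 5*j^2 + 2*j + 8) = (j - 4)*(j + 2)*(j^2 - j - 2) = (j - 4)*(j - 2)*(j + 2)*(j + 1)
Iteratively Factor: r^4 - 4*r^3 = (r)*(r^3 - 4*r^2) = r^2*(r^2 - 4*r) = r^3*(r - 4)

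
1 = 1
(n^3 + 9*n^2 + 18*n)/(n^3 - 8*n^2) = (n^2 + 9*n + 18)/(n*(n - 8))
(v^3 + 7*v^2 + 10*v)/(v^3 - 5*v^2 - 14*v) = (v + 5)/(v - 7)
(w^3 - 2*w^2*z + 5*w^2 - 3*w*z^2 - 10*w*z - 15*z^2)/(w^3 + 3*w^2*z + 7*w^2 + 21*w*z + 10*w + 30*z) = (w^2 - 2*w*z - 3*z^2)/(w^2 + 3*w*z + 2*w + 6*z)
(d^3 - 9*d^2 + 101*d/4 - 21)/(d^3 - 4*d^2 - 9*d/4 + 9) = (2*d - 7)/(2*d + 3)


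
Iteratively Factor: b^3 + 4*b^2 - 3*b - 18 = (b + 3)*(b^2 + b - 6) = (b + 3)^2*(b - 2)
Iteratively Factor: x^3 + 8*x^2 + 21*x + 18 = (x + 2)*(x^2 + 6*x + 9) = (x + 2)*(x + 3)*(x + 3)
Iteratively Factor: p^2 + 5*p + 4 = (p + 4)*(p + 1)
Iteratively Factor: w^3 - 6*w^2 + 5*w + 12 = (w - 3)*(w^2 - 3*w - 4) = (w - 4)*(w - 3)*(w + 1)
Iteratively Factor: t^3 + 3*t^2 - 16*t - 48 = (t - 4)*(t^2 + 7*t + 12) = (t - 4)*(t + 4)*(t + 3)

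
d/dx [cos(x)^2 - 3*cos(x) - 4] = (3 - 2*cos(x))*sin(x)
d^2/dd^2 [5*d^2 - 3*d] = 10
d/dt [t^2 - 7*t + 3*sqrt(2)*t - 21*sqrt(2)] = 2*t - 7 + 3*sqrt(2)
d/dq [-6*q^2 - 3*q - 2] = -12*q - 3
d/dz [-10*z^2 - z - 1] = -20*z - 1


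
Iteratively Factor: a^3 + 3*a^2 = (a)*(a^2 + 3*a) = a^2*(a + 3)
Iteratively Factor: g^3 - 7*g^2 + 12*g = (g - 4)*(g^2 - 3*g) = g*(g - 4)*(g - 3)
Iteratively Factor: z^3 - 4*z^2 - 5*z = (z)*(z^2 - 4*z - 5) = z*(z - 5)*(z + 1)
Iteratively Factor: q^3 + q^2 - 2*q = (q)*(q^2 + q - 2) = q*(q - 1)*(q + 2)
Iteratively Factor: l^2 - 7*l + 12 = (l - 4)*(l - 3)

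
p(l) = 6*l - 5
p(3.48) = 15.88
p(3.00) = 13.00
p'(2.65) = 6.00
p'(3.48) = 6.00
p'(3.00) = 6.00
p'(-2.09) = 6.00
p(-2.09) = -17.54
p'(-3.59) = 6.00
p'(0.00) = 6.00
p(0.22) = -3.68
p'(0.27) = 6.00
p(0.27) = -3.38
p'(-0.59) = 6.00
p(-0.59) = -8.54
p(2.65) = 10.90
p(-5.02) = -35.12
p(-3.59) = -26.54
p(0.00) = -5.00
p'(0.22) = 6.00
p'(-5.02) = 6.00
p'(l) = 6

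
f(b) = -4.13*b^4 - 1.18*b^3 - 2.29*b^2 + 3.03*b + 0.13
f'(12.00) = -29108.25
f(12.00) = -87971.99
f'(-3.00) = 430.95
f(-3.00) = -332.24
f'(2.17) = -192.38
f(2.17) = -107.71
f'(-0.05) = 3.25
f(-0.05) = -0.03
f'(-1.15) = 28.74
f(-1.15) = -11.81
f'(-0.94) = 17.93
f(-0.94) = -6.99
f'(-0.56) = 7.39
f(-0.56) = -2.48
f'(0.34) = 0.41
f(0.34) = 0.79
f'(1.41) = -56.77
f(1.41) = -19.78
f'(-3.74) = 834.86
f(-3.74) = -789.55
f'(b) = -16.52*b^3 - 3.54*b^2 - 4.58*b + 3.03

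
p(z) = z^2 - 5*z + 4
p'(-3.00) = -11.00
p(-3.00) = 28.00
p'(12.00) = 19.00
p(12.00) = 88.00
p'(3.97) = 2.94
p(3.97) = -0.09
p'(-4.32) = -13.64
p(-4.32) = 44.26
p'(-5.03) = -15.06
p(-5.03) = 54.45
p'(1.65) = -1.70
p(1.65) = -1.53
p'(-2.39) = -9.78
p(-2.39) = 21.66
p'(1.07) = -2.86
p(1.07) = -0.21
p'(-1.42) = -7.84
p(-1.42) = 13.12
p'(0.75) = -3.50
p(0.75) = 0.81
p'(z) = 2*z - 5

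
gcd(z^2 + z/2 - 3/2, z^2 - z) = z - 1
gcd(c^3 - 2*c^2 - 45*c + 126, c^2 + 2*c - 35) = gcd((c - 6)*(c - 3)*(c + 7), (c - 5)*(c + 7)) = c + 7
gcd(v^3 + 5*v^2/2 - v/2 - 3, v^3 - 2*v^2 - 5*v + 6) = v^2 + v - 2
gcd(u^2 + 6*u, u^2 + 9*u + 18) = u + 6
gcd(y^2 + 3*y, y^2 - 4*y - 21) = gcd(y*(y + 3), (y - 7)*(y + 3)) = y + 3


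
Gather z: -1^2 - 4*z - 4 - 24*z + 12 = 7 - 28*z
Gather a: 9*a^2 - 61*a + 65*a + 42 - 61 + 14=9*a^2 + 4*a - 5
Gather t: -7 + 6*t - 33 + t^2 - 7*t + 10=t^2 - t - 30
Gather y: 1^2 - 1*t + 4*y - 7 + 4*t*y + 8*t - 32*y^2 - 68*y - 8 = 7*t - 32*y^2 + y*(4*t - 64) - 14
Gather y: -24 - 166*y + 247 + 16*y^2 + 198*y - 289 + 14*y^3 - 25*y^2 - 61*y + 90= 14*y^3 - 9*y^2 - 29*y + 24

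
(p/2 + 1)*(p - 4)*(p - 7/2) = p^3/2 - 11*p^2/4 - p/2 + 14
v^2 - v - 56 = (v - 8)*(v + 7)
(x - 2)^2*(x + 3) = x^3 - x^2 - 8*x + 12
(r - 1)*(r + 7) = r^2 + 6*r - 7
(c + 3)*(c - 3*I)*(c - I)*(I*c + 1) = I*c^4 + 5*c^3 + 3*I*c^3 + 15*c^2 - 7*I*c^2 - 3*c - 21*I*c - 9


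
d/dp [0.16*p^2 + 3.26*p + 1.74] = 0.32*p + 3.26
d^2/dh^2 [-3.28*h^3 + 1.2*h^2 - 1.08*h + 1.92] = 2.4 - 19.68*h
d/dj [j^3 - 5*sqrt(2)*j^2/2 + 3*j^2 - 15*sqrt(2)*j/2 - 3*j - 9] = 3*j^2 - 5*sqrt(2)*j + 6*j - 15*sqrt(2)/2 - 3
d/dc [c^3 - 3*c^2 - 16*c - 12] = 3*c^2 - 6*c - 16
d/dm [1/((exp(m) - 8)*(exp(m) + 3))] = (5 - 2*exp(m))*exp(m)/(exp(4*m) - 10*exp(3*m) - 23*exp(2*m) + 240*exp(m) + 576)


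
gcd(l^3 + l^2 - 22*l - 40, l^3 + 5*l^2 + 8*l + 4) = l + 2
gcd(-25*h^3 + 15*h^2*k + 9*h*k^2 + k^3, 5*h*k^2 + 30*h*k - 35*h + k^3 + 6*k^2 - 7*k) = 5*h + k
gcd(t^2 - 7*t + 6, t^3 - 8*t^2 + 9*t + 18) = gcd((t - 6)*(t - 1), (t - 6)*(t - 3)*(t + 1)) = t - 6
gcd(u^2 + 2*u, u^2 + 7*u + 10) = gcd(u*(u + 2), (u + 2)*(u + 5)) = u + 2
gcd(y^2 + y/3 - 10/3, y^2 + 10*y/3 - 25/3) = y - 5/3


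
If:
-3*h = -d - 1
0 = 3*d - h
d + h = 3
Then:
No Solution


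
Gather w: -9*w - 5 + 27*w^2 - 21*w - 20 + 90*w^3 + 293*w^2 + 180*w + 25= 90*w^3 + 320*w^2 + 150*w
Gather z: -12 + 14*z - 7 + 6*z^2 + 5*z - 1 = 6*z^2 + 19*z - 20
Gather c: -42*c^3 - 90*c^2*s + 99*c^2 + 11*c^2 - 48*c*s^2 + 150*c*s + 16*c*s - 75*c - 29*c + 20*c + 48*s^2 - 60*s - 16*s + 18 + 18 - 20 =-42*c^3 + c^2*(110 - 90*s) + c*(-48*s^2 + 166*s - 84) + 48*s^2 - 76*s + 16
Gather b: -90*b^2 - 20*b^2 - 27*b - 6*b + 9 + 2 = -110*b^2 - 33*b + 11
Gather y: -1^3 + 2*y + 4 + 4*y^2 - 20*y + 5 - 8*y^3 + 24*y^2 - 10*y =-8*y^3 + 28*y^2 - 28*y + 8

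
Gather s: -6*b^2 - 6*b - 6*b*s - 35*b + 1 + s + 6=-6*b^2 - 41*b + s*(1 - 6*b) + 7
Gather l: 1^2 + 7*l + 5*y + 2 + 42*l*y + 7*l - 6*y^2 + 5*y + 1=l*(42*y + 14) - 6*y^2 + 10*y + 4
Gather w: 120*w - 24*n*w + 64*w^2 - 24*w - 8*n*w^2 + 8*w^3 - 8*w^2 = 8*w^3 + w^2*(56 - 8*n) + w*(96 - 24*n)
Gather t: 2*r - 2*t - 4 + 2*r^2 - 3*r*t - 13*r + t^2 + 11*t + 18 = 2*r^2 - 11*r + t^2 + t*(9 - 3*r) + 14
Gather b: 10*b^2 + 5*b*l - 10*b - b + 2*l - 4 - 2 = 10*b^2 + b*(5*l - 11) + 2*l - 6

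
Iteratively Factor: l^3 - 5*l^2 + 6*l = (l)*(l^2 - 5*l + 6) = l*(l - 3)*(l - 2)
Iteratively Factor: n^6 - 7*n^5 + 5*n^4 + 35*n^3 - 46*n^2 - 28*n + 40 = (n - 2)*(n^5 - 5*n^4 - 5*n^3 + 25*n^2 + 4*n - 20) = (n - 2)*(n + 2)*(n^4 - 7*n^3 + 9*n^2 + 7*n - 10) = (n - 2)*(n + 1)*(n + 2)*(n^3 - 8*n^2 + 17*n - 10) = (n - 2)^2*(n + 1)*(n + 2)*(n^2 - 6*n + 5) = (n - 5)*(n - 2)^2*(n + 1)*(n + 2)*(n - 1)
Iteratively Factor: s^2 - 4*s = (s - 4)*(s)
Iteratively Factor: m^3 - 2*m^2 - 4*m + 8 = (m + 2)*(m^2 - 4*m + 4) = (m - 2)*(m + 2)*(m - 2)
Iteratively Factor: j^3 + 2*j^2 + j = (j + 1)*(j^2 + j) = j*(j + 1)*(j + 1)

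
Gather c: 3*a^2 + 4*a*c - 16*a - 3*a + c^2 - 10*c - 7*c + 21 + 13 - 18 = 3*a^2 - 19*a + c^2 + c*(4*a - 17) + 16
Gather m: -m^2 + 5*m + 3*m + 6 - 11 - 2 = -m^2 + 8*m - 7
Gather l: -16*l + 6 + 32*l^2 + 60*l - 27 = 32*l^2 + 44*l - 21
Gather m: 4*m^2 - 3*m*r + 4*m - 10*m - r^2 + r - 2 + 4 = 4*m^2 + m*(-3*r - 6) - r^2 + r + 2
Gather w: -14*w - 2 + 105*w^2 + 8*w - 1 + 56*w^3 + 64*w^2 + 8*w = 56*w^3 + 169*w^2 + 2*w - 3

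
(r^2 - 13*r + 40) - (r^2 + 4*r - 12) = 52 - 17*r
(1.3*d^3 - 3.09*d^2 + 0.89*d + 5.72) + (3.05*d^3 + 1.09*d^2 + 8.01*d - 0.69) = 4.35*d^3 - 2.0*d^2 + 8.9*d + 5.03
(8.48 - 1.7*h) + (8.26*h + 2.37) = 6.56*h + 10.85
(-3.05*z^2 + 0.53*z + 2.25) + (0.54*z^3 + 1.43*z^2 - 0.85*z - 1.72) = 0.54*z^3 - 1.62*z^2 - 0.32*z + 0.53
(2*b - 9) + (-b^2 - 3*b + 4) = -b^2 - b - 5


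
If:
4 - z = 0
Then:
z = 4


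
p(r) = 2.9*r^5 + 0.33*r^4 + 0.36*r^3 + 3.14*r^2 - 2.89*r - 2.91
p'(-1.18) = 17.15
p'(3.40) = 2020.52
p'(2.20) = 369.88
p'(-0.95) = 2.80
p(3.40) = 1399.44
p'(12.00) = 303180.95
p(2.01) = 107.42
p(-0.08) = -2.66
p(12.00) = 729492.33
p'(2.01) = 261.49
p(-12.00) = -714908.07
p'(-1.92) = 176.74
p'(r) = 14.5*r^4 + 1.32*r^3 + 1.08*r^2 + 6.28*r - 2.89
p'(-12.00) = 298468.31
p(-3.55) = -1551.86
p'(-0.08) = -3.39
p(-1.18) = -1.71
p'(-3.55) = 2232.30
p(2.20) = 166.95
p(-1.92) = -59.52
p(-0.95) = 0.39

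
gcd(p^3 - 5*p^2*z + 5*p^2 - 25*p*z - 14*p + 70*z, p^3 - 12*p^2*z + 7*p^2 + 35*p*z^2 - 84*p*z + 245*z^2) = -p^2 + 5*p*z - 7*p + 35*z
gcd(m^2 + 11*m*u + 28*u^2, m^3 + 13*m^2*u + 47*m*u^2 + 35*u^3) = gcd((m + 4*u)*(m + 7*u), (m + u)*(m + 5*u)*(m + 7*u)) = m + 7*u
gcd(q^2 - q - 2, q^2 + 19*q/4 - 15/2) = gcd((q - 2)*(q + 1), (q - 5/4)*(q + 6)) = 1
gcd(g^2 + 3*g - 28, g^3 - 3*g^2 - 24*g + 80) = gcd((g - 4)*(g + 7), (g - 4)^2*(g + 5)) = g - 4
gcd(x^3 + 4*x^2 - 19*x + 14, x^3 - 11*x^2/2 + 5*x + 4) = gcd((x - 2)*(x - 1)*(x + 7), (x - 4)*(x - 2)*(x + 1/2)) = x - 2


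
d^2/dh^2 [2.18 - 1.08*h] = 0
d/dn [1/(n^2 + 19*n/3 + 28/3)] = 3*(-6*n - 19)/(3*n^2 + 19*n + 28)^2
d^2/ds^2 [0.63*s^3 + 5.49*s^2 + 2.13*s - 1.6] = 3.78*s + 10.98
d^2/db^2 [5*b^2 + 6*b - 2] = 10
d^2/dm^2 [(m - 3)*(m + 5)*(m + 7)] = 6*m + 18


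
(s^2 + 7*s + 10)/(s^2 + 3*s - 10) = (s + 2)/(s - 2)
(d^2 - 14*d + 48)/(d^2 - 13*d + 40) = (d - 6)/(d - 5)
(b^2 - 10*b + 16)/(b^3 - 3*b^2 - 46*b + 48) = (b - 2)/(b^2 + 5*b - 6)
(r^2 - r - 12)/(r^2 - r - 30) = (-r^2 + r + 12)/(-r^2 + r + 30)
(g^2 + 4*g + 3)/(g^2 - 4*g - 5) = (g + 3)/(g - 5)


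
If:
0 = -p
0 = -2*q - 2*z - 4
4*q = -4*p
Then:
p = 0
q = 0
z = -2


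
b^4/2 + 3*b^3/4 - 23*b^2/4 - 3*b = b*(b/2 + 1/4)*(b - 3)*(b + 4)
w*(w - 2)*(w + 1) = w^3 - w^2 - 2*w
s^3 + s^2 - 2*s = s*(s - 1)*(s + 2)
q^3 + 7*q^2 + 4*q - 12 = (q - 1)*(q + 2)*(q + 6)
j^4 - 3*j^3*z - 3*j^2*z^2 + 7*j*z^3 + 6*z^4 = (j - 3*z)*(j - 2*z)*(j + z)^2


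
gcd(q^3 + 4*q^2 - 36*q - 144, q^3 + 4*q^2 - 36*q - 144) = q^3 + 4*q^2 - 36*q - 144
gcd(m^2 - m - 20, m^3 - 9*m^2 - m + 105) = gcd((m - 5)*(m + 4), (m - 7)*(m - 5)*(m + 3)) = m - 5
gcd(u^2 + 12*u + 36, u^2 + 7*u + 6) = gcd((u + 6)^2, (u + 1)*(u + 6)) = u + 6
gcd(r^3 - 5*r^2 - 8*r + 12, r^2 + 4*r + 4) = r + 2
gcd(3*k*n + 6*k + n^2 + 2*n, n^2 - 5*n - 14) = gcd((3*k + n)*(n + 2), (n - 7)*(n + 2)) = n + 2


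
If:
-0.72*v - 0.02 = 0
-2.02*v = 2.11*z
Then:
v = -0.03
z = 0.03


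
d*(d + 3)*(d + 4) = d^3 + 7*d^2 + 12*d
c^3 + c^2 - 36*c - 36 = (c - 6)*(c + 1)*(c + 6)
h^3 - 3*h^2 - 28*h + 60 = (h - 6)*(h - 2)*(h + 5)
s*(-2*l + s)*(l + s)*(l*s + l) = -2*l^3*s^2 - 2*l^3*s - l^2*s^3 - l^2*s^2 + l*s^4 + l*s^3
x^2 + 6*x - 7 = (x - 1)*(x + 7)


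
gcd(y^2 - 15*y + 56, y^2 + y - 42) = 1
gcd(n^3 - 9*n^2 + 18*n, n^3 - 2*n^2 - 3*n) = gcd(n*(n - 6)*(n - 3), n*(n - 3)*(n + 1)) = n^2 - 3*n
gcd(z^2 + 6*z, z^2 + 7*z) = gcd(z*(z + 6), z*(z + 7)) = z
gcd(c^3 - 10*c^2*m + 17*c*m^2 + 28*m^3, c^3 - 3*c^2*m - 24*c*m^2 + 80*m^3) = c - 4*m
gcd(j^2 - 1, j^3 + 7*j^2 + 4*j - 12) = j - 1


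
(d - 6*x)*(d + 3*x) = d^2 - 3*d*x - 18*x^2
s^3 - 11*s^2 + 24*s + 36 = (s - 6)^2*(s + 1)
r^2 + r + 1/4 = (r + 1/2)^2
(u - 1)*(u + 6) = u^2 + 5*u - 6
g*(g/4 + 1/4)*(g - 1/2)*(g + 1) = g^4/4 + 3*g^3/8 - g/8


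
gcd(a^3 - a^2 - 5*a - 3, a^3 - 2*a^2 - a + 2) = a + 1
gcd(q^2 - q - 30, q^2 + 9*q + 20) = q + 5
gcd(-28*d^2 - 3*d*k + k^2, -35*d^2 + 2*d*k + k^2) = 1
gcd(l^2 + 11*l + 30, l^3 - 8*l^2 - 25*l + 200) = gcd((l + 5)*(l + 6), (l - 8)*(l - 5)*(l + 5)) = l + 5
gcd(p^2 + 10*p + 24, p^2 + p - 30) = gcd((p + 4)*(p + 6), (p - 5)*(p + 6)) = p + 6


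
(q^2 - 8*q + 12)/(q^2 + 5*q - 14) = (q - 6)/(q + 7)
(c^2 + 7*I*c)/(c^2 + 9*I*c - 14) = c/(c + 2*I)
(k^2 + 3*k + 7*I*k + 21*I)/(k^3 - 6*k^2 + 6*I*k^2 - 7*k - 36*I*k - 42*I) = (k^2 + k*(3 + 7*I) + 21*I)/(k^3 + 6*k^2*(-1 + I) - k*(7 + 36*I) - 42*I)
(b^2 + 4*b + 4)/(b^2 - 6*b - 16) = (b + 2)/(b - 8)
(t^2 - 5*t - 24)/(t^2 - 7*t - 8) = (t + 3)/(t + 1)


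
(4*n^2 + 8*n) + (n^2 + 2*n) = 5*n^2 + 10*n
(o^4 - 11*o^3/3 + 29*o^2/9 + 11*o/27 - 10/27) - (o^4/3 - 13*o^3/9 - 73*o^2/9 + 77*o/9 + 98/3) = 2*o^4/3 - 20*o^3/9 + 34*o^2/3 - 220*o/27 - 892/27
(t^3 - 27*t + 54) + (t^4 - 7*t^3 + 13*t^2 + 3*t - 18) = t^4 - 6*t^3 + 13*t^2 - 24*t + 36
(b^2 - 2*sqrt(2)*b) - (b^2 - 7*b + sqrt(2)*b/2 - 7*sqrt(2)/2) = -5*sqrt(2)*b/2 + 7*b + 7*sqrt(2)/2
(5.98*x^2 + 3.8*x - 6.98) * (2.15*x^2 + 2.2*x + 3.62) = 12.857*x^4 + 21.326*x^3 + 15.0006*x^2 - 1.6*x - 25.2676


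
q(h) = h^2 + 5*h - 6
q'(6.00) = 17.00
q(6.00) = 60.00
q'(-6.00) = -7.00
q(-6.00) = 0.00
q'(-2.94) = -0.88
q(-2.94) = -12.06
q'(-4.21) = -3.42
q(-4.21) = -9.33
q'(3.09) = 11.18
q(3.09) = 19.00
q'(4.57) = 14.14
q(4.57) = 37.73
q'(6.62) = 18.24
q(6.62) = 70.92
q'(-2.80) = -0.60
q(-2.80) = -12.16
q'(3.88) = 12.76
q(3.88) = 28.45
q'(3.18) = 11.36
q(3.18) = 20.01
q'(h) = 2*h + 5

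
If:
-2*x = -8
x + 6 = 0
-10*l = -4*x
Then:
No Solution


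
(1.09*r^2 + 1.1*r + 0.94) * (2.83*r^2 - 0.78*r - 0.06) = 3.0847*r^4 + 2.2628*r^3 + 1.7368*r^2 - 0.7992*r - 0.0564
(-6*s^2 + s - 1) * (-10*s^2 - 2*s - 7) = 60*s^4 + 2*s^3 + 50*s^2 - 5*s + 7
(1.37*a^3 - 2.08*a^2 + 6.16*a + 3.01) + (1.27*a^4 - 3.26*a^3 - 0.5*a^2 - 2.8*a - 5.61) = 1.27*a^4 - 1.89*a^3 - 2.58*a^2 + 3.36*a - 2.6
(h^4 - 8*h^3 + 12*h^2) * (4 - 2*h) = -2*h^5 + 20*h^4 - 56*h^3 + 48*h^2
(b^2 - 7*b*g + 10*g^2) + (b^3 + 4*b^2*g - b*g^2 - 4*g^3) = b^3 + 4*b^2*g + b^2 - b*g^2 - 7*b*g - 4*g^3 + 10*g^2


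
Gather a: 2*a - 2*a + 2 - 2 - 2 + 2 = 0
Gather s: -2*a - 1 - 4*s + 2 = -2*a - 4*s + 1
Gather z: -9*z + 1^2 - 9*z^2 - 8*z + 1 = -9*z^2 - 17*z + 2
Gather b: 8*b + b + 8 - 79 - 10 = 9*b - 81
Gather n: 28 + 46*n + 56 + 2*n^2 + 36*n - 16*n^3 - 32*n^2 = -16*n^3 - 30*n^2 + 82*n + 84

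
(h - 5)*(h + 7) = h^2 + 2*h - 35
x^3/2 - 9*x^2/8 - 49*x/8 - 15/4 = (x/2 + 1)*(x - 5)*(x + 3/4)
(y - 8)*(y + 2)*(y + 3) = y^3 - 3*y^2 - 34*y - 48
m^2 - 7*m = m*(m - 7)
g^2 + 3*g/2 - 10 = (g - 5/2)*(g + 4)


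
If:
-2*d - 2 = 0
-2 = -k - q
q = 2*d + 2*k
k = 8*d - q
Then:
No Solution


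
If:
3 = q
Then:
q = 3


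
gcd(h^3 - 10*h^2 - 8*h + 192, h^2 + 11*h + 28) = h + 4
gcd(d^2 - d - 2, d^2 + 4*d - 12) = d - 2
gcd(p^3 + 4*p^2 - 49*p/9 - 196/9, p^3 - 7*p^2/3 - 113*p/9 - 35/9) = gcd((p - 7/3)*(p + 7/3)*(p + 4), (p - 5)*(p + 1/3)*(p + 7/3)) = p + 7/3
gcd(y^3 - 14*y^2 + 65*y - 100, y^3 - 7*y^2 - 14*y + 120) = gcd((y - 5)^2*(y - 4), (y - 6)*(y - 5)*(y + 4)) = y - 5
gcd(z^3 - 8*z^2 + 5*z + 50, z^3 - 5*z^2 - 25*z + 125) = z^2 - 10*z + 25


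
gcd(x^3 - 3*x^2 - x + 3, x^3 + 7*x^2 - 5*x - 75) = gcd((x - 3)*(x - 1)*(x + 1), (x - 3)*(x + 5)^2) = x - 3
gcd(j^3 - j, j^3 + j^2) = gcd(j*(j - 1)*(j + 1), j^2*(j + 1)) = j^2 + j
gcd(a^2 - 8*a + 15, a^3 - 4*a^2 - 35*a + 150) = a - 5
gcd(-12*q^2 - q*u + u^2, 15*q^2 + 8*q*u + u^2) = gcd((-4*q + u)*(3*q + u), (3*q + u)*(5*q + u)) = 3*q + u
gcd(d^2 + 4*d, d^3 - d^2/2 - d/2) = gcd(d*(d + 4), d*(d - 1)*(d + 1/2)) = d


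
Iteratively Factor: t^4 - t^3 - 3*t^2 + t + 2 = (t + 1)*(t^3 - 2*t^2 - t + 2) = (t - 1)*(t + 1)*(t^2 - t - 2) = (t - 2)*(t - 1)*(t + 1)*(t + 1)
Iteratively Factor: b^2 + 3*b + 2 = (b + 1)*(b + 2)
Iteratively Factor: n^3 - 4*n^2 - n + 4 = (n - 1)*(n^2 - 3*n - 4) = (n - 1)*(n + 1)*(n - 4)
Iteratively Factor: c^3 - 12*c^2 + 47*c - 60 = (c - 4)*(c^2 - 8*c + 15) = (c - 4)*(c - 3)*(c - 5)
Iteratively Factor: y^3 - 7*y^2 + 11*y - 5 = (y - 1)*(y^2 - 6*y + 5) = (y - 5)*(y - 1)*(y - 1)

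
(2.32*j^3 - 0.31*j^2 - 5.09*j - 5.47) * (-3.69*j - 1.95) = -8.5608*j^4 - 3.3801*j^3 + 19.3866*j^2 + 30.1098*j + 10.6665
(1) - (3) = -2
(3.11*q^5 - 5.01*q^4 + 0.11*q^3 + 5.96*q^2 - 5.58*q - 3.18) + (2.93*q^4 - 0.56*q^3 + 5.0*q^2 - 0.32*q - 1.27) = 3.11*q^5 - 2.08*q^4 - 0.45*q^3 + 10.96*q^2 - 5.9*q - 4.45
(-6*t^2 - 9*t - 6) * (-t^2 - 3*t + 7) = 6*t^4 + 27*t^3 - 9*t^2 - 45*t - 42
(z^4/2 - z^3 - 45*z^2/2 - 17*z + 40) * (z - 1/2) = z^5/2 - 5*z^4/4 - 22*z^3 - 23*z^2/4 + 97*z/2 - 20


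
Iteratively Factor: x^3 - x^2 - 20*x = (x)*(x^2 - x - 20) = x*(x - 5)*(x + 4)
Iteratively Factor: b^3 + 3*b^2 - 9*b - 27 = (b + 3)*(b^2 - 9) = (b - 3)*(b + 3)*(b + 3)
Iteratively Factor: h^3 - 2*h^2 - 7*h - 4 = (h - 4)*(h^2 + 2*h + 1) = (h - 4)*(h + 1)*(h + 1)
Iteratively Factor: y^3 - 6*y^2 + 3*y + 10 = (y - 5)*(y^2 - y - 2) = (y - 5)*(y - 2)*(y + 1)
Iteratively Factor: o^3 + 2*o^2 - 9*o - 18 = (o + 3)*(o^2 - o - 6) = (o + 2)*(o + 3)*(o - 3)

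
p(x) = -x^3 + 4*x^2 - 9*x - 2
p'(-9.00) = -324.00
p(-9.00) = 1132.00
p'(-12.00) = -537.00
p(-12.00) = 2410.00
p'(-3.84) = -83.96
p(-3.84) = 148.17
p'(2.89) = -10.94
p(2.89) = -18.74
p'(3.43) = -16.85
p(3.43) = -26.16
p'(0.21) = -7.45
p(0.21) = -3.72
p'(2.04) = -5.16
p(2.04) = -12.20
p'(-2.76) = -53.93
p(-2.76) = 74.33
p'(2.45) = -7.41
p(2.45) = -14.75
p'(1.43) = -3.69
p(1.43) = -9.61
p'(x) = -3*x^2 + 8*x - 9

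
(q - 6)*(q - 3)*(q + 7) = q^3 - 2*q^2 - 45*q + 126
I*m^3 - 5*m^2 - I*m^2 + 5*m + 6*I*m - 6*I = (m - I)*(m + 6*I)*(I*m - I)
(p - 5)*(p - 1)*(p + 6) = p^3 - 31*p + 30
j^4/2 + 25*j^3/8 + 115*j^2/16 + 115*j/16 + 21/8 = (j/2 + 1)*(j + 1)*(j + 3/2)*(j + 7/4)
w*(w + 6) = w^2 + 6*w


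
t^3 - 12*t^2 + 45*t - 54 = (t - 6)*(t - 3)^2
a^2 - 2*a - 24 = (a - 6)*(a + 4)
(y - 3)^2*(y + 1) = y^3 - 5*y^2 + 3*y + 9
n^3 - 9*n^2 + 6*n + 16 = (n - 8)*(n - 2)*(n + 1)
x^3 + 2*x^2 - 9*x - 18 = (x - 3)*(x + 2)*(x + 3)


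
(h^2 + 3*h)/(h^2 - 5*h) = (h + 3)/(h - 5)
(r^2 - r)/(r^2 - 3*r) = (r - 1)/(r - 3)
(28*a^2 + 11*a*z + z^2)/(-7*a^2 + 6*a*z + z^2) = (4*a + z)/(-a + z)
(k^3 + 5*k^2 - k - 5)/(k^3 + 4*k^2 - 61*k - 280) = (k^2 - 1)/(k^2 - k - 56)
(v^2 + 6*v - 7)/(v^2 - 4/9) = 9*(v^2 + 6*v - 7)/(9*v^2 - 4)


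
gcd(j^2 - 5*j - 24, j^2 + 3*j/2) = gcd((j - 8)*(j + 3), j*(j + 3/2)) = 1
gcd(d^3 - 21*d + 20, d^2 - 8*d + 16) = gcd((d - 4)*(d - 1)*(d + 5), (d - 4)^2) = d - 4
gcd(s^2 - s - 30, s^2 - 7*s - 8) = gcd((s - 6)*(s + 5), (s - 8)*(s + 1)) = 1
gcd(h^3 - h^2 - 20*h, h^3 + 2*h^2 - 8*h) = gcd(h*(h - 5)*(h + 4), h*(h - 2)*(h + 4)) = h^2 + 4*h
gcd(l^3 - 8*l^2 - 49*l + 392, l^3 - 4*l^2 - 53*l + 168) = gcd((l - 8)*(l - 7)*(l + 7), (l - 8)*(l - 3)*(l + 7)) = l^2 - l - 56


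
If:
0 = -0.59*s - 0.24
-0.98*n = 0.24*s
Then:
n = 0.10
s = -0.41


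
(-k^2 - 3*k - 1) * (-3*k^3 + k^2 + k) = 3*k^5 + 8*k^4 - k^3 - 4*k^2 - k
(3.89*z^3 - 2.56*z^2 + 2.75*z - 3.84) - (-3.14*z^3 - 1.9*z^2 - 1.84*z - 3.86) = 7.03*z^3 - 0.66*z^2 + 4.59*z + 0.02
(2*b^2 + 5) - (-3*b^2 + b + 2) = 5*b^2 - b + 3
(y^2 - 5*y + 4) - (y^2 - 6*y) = y + 4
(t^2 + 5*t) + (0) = t^2 + 5*t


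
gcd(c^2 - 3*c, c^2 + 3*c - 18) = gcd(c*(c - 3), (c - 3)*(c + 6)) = c - 3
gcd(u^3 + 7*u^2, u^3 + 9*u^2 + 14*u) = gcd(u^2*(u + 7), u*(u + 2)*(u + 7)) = u^2 + 7*u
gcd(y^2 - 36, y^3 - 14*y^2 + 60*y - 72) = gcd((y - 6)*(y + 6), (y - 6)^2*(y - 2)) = y - 6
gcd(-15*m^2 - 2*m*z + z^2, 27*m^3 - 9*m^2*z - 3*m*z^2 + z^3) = 3*m + z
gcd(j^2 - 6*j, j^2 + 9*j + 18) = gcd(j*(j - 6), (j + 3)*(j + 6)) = 1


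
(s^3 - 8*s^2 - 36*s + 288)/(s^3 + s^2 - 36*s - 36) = (s - 8)/(s + 1)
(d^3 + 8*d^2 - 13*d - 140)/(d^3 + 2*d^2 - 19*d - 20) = (d + 7)/(d + 1)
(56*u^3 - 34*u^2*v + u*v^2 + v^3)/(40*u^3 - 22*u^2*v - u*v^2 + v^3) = (7*u + v)/(5*u + v)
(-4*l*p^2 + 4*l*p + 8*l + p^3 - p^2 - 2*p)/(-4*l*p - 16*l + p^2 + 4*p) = (p^2 - p - 2)/(p + 4)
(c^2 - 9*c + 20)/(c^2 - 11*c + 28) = (c - 5)/(c - 7)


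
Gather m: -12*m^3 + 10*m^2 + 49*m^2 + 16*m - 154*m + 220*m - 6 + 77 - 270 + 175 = -12*m^3 + 59*m^2 + 82*m - 24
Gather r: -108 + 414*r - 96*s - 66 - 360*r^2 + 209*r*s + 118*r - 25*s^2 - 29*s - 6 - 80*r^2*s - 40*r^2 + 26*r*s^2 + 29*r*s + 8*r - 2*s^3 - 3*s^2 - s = r^2*(-80*s - 400) + r*(26*s^2 + 238*s + 540) - 2*s^3 - 28*s^2 - 126*s - 180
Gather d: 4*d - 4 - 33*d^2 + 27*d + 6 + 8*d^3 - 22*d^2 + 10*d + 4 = 8*d^3 - 55*d^2 + 41*d + 6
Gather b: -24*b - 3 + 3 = -24*b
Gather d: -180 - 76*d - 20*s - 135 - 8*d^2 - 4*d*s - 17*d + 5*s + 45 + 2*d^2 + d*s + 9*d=-6*d^2 + d*(-3*s - 84) - 15*s - 270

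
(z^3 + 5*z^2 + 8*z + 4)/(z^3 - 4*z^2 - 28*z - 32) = (z + 1)/(z - 8)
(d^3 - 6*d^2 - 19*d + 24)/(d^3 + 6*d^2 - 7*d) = (d^2 - 5*d - 24)/(d*(d + 7))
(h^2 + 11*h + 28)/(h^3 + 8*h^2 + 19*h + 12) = (h + 7)/(h^2 + 4*h + 3)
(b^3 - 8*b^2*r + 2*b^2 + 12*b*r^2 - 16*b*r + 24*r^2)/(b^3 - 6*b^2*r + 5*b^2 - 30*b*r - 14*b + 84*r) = (b^2 - 2*b*r + 2*b - 4*r)/(b^2 + 5*b - 14)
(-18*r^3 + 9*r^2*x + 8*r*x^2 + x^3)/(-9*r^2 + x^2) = (-6*r^2 + 5*r*x + x^2)/(-3*r + x)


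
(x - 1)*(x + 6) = x^2 + 5*x - 6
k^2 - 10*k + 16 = (k - 8)*(k - 2)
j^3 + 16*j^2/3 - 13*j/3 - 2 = (j - 1)*(j + 1/3)*(j + 6)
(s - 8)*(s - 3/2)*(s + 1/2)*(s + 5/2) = s^4 - 13*s^3/2 - 61*s^2/4 + 193*s/8 + 15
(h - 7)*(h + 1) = h^2 - 6*h - 7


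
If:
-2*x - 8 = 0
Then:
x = -4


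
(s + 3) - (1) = s + 2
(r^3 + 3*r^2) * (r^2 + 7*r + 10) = r^5 + 10*r^4 + 31*r^3 + 30*r^2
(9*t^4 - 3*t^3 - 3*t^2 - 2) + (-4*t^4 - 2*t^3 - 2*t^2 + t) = 5*t^4 - 5*t^3 - 5*t^2 + t - 2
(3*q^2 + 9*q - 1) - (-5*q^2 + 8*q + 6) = 8*q^2 + q - 7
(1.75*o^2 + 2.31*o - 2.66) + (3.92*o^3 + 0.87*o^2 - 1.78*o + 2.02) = 3.92*o^3 + 2.62*o^2 + 0.53*o - 0.64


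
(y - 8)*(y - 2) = y^2 - 10*y + 16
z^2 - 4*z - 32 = (z - 8)*(z + 4)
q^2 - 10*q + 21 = (q - 7)*(q - 3)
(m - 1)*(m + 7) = m^2 + 6*m - 7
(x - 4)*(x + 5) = x^2 + x - 20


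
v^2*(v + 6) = v^3 + 6*v^2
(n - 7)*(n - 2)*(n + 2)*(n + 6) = n^4 - n^3 - 46*n^2 + 4*n + 168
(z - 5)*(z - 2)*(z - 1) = z^3 - 8*z^2 + 17*z - 10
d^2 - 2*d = d*(d - 2)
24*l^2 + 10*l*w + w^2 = (4*l + w)*(6*l + w)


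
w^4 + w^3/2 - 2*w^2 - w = w*(w + 1/2)*(w - sqrt(2))*(w + sqrt(2))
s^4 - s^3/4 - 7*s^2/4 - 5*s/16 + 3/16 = (s - 3/2)*(s - 1/4)*(s + 1/2)*(s + 1)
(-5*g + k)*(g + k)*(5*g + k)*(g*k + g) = -25*g^4*k - 25*g^4 - 25*g^3*k^2 - 25*g^3*k + g^2*k^3 + g^2*k^2 + g*k^4 + g*k^3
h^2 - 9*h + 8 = (h - 8)*(h - 1)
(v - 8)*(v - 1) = v^2 - 9*v + 8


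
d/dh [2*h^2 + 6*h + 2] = 4*h + 6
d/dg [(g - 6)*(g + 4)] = 2*g - 2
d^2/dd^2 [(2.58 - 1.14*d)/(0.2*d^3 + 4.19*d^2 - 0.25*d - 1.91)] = (-0.2736*d^5 - 4.49352*d^4 - 5.549268*d^3 + 265.768668*d^2 - 65.041776*d + 42.706164)/(0.008*d^9 + 0.5028*d^8 + 10.50366*d^7 + 72.073859*d^6 - 22.733055*d^5 - 99.237828*d^4 + 14.177585*d^3 + 45.498492*d^2 - 2.736075*d - 6.967871)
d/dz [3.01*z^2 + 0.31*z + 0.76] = 6.02*z + 0.31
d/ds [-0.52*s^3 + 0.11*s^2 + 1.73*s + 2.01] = -1.56*s^2 + 0.22*s + 1.73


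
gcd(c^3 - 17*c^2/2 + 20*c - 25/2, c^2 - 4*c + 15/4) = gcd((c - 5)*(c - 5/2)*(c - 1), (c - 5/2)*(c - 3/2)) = c - 5/2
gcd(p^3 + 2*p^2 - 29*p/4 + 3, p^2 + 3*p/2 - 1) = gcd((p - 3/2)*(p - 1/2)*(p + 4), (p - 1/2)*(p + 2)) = p - 1/2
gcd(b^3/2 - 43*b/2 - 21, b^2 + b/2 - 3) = 1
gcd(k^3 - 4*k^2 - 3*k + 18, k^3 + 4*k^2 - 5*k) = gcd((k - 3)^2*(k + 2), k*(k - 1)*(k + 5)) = 1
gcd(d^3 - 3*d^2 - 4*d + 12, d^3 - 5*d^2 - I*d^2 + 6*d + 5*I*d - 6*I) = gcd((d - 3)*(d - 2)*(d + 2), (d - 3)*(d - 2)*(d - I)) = d^2 - 5*d + 6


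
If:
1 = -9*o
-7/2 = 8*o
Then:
No Solution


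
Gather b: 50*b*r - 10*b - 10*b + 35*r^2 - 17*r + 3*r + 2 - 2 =b*(50*r - 20) + 35*r^2 - 14*r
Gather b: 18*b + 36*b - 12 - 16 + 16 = 54*b - 12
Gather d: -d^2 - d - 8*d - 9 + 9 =-d^2 - 9*d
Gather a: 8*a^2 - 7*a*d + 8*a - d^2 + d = 8*a^2 + a*(8 - 7*d) - d^2 + d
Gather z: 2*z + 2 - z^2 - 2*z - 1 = 1 - z^2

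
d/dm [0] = 0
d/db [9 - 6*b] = -6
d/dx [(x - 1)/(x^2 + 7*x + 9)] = (x^2 + 7*x - (x - 1)*(2*x + 7) + 9)/(x^2 + 7*x + 9)^2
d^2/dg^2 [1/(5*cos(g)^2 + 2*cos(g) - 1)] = (-200*sin(g)^4 + 148*sin(g)^2 + 71*cos(g) - 15*cos(3*g) + 88)/(2*(-5*sin(g)^2 + 2*cos(g) + 4)^3)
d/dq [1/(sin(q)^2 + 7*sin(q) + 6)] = -(2*sin(q) + 7)*cos(q)/(sin(q)^2 + 7*sin(q) + 6)^2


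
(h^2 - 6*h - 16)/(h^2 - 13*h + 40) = (h + 2)/(h - 5)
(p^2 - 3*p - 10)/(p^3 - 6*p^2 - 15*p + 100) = (p + 2)/(p^2 - p - 20)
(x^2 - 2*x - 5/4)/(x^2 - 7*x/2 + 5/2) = (x + 1/2)/(x - 1)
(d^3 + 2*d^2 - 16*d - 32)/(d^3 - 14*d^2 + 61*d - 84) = (d^2 + 6*d + 8)/(d^2 - 10*d + 21)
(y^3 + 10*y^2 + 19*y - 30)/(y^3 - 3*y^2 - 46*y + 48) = (y + 5)/(y - 8)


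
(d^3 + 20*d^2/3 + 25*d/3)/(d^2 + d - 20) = d*(3*d + 5)/(3*(d - 4))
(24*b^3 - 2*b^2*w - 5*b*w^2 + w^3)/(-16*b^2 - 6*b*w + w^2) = (12*b^2 - 7*b*w + w^2)/(-8*b + w)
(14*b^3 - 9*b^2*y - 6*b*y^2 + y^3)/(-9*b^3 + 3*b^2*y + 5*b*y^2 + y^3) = (-14*b^2 - 5*b*y + y^2)/(9*b^2 + 6*b*y + y^2)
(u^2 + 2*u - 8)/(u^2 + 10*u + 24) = (u - 2)/(u + 6)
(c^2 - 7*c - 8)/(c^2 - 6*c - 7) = (c - 8)/(c - 7)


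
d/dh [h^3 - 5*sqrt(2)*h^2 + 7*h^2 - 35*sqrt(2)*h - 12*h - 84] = 3*h^2 - 10*sqrt(2)*h + 14*h - 35*sqrt(2) - 12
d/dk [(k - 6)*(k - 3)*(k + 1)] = 3*k^2 - 16*k + 9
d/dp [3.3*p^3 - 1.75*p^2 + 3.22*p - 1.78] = 9.9*p^2 - 3.5*p + 3.22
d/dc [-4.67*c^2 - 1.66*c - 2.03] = -9.34*c - 1.66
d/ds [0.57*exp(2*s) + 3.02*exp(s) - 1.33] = (1.14*exp(s) + 3.02)*exp(s)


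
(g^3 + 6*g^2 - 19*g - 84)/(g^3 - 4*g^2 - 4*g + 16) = (g^2 + 10*g + 21)/(g^2 - 4)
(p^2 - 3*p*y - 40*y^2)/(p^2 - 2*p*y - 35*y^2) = (-p + 8*y)/(-p + 7*y)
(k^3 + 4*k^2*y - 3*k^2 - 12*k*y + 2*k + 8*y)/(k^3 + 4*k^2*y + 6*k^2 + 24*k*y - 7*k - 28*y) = (k - 2)/(k + 7)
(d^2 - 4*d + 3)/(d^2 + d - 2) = (d - 3)/(d + 2)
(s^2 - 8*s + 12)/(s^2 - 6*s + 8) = (s - 6)/(s - 4)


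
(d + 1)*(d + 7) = d^2 + 8*d + 7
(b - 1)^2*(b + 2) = b^3 - 3*b + 2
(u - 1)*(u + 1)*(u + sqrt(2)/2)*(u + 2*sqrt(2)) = u^4 + 5*sqrt(2)*u^3/2 + u^2 - 5*sqrt(2)*u/2 - 2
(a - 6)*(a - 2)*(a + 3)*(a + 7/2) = a^4 - 3*a^3/2 - 59*a^2/2 - 6*a + 126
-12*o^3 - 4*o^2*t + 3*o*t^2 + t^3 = (-2*o + t)*(2*o + t)*(3*o + t)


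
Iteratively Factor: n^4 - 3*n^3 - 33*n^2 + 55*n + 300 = (n - 5)*(n^3 + 2*n^2 - 23*n - 60) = (n - 5)^2*(n^2 + 7*n + 12) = (n - 5)^2*(n + 3)*(n + 4)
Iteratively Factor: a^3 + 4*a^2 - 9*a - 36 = (a + 3)*(a^2 + a - 12) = (a - 3)*(a + 3)*(a + 4)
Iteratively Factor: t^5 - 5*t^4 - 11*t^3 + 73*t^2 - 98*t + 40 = (t + 4)*(t^4 - 9*t^3 + 25*t^2 - 27*t + 10) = (t - 2)*(t + 4)*(t^3 - 7*t^2 + 11*t - 5) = (t - 5)*(t - 2)*(t + 4)*(t^2 - 2*t + 1) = (t - 5)*(t - 2)*(t - 1)*(t + 4)*(t - 1)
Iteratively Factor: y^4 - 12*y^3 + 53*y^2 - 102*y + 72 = (y - 2)*(y^3 - 10*y^2 + 33*y - 36) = (y - 4)*(y - 2)*(y^2 - 6*y + 9) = (y - 4)*(y - 3)*(y - 2)*(y - 3)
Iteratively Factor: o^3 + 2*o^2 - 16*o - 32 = (o + 4)*(o^2 - 2*o - 8) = (o + 2)*(o + 4)*(o - 4)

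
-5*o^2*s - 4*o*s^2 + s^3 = s*(-5*o + s)*(o + s)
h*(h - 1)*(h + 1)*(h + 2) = h^4 + 2*h^3 - h^2 - 2*h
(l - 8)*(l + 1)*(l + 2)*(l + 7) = l^4 + 2*l^3 - 57*l^2 - 170*l - 112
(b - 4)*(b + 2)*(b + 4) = b^3 + 2*b^2 - 16*b - 32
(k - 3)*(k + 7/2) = k^2 + k/2 - 21/2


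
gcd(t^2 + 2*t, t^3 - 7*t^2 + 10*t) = t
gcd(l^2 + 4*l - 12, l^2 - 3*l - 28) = 1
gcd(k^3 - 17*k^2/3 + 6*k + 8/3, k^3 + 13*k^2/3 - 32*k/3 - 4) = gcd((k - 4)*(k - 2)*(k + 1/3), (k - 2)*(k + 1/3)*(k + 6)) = k^2 - 5*k/3 - 2/3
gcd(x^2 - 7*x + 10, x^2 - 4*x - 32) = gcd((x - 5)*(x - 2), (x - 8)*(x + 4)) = 1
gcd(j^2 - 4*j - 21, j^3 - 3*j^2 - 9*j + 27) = j + 3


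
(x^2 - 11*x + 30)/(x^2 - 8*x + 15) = (x - 6)/(x - 3)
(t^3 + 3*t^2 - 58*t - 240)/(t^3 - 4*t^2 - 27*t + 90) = (t^2 - 2*t - 48)/(t^2 - 9*t + 18)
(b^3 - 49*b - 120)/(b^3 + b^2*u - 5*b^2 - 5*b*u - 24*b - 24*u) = (b + 5)/(b + u)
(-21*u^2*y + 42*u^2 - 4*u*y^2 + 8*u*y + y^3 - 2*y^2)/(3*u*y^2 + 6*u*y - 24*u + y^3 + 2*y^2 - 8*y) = (-7*u + y)/(y + 4)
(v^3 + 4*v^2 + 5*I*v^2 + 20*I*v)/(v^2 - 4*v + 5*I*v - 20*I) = v*(v + 4)/(v - 4)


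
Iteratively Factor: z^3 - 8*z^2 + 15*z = (z - 3)*(z^2 - 5*z) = (z - 5)*(z - 3)*(z)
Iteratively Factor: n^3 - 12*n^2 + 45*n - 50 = (n - 2)*(n^2 - 10*n + 25) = (n - 5)*(n - 2)*(n - 5)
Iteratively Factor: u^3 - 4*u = (u)*(u^2 - 4) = u*(u - 2)*(u + 2)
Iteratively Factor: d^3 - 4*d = (d + 2)*(d^2 - 2*d) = (d - 2)*(d + 2)*(d)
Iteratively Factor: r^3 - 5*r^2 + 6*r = (r)*(r^2 - 5*r + 6) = r*(r - 2)*(r - 3)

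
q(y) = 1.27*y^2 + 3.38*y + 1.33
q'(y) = 2.54*y + 3.38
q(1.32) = 8.00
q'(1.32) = 6.73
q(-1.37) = -0.92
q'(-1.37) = -0.10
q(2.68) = 19.51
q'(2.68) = 10.19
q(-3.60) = 5.62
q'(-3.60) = -5.76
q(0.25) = 2.25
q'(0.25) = 4.02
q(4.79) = 46.66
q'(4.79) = 15.55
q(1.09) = 6.52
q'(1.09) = 6.15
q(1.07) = 6.40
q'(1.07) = 6.10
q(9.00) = 134.62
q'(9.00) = 26.24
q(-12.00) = 143.65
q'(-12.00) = -27.10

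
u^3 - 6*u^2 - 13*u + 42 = (u - 7)*(u - 2)*(u + 3)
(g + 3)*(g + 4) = g^2 + 7*g + 12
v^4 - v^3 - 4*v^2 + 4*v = v*(v - 2)*(v - 1)*(v + 2)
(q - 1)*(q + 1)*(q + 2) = q^3 + 2*q^2 - q - 2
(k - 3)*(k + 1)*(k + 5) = k^3 + 3*k^2 - 13*k - 15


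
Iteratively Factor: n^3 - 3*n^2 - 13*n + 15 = (n - 5)*(n^2 + 2*n - 3) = (n - 5)*(n + 3)*(n - 1)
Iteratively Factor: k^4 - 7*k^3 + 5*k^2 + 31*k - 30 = (k - 3)*(k^3 - 4*k^2 - 7*k + 10) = (k - 3)*(k - 1)*(k^2 - 3*k - 10) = (k - 3)*(k - 1)*(k + 2)*(k - 5)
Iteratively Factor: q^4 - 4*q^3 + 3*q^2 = (q - 3)*(q^3 - q^2) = q*(q - 3)*(q^2 - q) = q^2*(q - 3)*(q - 1)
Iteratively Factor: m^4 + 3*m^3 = (m)*(m^3 + 3*m^2) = m^2*(m^2 + 3*m) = m^3*(m + 3)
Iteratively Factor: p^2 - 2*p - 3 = (p + 1)*(p - 3)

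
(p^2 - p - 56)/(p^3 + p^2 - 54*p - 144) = (p + 7)/(p^2 + 9*p + 18)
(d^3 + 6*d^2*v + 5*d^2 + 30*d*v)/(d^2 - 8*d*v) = (d^2 + 6*d*v + 5*d + 30*v)/(d - 8*v)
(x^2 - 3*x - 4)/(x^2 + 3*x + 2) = (x - 4)/(x + 2)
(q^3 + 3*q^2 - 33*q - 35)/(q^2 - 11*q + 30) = (q^2 + 8*q + 7)/(q - 6)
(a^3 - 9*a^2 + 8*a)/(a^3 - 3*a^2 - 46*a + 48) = a/(a + 6)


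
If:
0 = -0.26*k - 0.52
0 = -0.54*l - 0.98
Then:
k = -2.00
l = -1.81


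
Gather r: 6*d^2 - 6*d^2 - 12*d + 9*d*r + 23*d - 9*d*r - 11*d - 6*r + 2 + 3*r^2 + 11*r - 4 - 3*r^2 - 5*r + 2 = 0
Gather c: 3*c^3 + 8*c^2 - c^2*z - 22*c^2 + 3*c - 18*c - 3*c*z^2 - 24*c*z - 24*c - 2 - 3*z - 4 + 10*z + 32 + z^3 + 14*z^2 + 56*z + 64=3*c^3 + c^2*(-z - 14) + c*(-3*z^2 - 24*z - 39) + z^3 + 14*z^2 + 63*z + 90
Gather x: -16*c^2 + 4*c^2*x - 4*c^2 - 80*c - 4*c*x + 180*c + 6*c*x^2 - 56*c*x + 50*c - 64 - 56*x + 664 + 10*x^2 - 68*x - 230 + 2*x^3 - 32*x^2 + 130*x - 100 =-20*c^2 + 150*c + 2*x^3 + x^2*(6*c - 22) + x*(4*c^2 - 60*c + 6) + 270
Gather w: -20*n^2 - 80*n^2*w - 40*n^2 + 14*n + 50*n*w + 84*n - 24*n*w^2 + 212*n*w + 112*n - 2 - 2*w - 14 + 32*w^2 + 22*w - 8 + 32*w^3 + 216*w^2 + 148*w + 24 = -60*n^2 + 210*n + 32*w^3 + w^2*(248 - 24*n) + w*(-80*n^2 + 262*n + 168)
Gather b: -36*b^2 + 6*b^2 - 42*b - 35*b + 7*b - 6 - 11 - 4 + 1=-30*b^2 - 70*b - 20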